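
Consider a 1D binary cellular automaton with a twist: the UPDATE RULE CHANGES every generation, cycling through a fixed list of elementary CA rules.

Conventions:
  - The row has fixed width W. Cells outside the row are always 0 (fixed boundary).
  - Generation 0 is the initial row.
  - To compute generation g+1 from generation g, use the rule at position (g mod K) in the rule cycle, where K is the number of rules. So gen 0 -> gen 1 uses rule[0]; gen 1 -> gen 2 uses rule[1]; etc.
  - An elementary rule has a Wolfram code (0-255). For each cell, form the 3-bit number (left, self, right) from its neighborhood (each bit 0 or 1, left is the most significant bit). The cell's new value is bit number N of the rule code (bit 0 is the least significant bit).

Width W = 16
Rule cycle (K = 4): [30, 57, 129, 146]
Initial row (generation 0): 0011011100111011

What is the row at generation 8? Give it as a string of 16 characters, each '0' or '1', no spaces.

Gen 0: 0011011100111011
Gen 1 (rule 30): 0110010011100010
Gen 2 (rule 57): 0101001010011001
Gen 3 (rule 129): 0000000000000000
Gen 4 (rule 146): 0000000000000000
Gen 5 (rule 30): 0000000000000000
Gen 6 (rule 57): 1111111111111111
Gen 7 (rule 129): 0111111111111110
Gen 8 (rule 146): 1011111111111101

Answer: 1011111111111101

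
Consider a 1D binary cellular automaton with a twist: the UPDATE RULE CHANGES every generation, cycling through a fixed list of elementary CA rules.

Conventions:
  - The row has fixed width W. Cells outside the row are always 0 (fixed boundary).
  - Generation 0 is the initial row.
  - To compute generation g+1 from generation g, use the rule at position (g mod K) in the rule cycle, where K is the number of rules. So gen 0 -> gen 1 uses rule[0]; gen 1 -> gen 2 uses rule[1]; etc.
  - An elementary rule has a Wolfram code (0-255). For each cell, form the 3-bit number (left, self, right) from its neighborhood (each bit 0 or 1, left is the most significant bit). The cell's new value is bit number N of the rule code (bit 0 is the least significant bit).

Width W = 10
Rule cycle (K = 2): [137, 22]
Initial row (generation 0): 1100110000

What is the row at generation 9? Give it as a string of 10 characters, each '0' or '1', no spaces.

Answer: 0010100100

Derivation:
Gen 0: 1100110000
Gen 1 (rule 137): 1000100111
Gen 2 (rule 22): 1101111000
Gen 3 (rule 137): 1001110011
Gen 4 (rule 22): 1110001100
Gen 5 (rule 137): 1100101001
Gen 6 (rule 22): 0011101111
Gen 7 (rule 137): 1011001110
Gen 8 (rule 22): 1000110001
Gen 9 (rule 137): 0010100100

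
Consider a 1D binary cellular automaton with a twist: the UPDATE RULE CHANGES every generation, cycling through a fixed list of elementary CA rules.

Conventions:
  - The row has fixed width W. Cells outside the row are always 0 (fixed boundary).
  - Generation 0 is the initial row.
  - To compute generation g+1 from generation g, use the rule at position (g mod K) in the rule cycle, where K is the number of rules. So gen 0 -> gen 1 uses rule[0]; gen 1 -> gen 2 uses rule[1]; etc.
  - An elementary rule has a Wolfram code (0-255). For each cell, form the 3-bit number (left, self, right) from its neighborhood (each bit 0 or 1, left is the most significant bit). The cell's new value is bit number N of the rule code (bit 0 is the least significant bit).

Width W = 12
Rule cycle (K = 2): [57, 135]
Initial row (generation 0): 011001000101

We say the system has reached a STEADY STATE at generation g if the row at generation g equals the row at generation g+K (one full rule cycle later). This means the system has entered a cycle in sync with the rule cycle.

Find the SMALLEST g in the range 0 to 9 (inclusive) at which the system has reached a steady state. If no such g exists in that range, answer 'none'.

Answer: none

Derivation:
Gen 0: 011001000101
Gen 1 (rule 57): 010100110010
Gen 2 (rule 135): 110101000110
Gen 3 (rule 57): 101010110101
Gen 4 (rule 135): 101010000101
Gen 5 (rule 57): 010101110010
Gen 6 (rule 135): 110100100110
Gen 7 (rule 57): 101010010101
Gen 8 (rule 135): 101010110101
Gen 9 (rule 57): 010101101010
Gen 10 (rule 135): 110100001010
Gen 11 (rule 57): 101011100101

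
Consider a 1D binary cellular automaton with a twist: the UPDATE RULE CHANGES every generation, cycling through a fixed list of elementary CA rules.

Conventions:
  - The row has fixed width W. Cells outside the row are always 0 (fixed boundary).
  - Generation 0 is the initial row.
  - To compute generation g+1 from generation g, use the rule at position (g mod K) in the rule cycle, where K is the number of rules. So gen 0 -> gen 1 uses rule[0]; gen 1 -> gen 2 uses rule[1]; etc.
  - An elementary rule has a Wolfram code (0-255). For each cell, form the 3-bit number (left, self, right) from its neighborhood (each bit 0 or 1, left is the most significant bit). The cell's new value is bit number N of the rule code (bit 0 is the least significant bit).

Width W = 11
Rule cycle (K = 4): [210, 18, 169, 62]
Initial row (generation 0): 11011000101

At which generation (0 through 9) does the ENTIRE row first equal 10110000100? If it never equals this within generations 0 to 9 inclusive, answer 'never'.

Answer: 2

Derivation:
Gen 0: 11011000101
Gen 1 (rule 210): 01001101000
Gen 2 (rule 18): 10110000100
Gen 3 (rule 169): 01100110001
Gen 4 (rule 62): 11011101011
Gen 5 (rule 210): 01001100001
Gen 6 (rule 18): 10110010010
Gen 7 (rule 169): 01100000000
Gen 8 (rule 62): 11010000000
Gen 9 (rule 210): 01001000000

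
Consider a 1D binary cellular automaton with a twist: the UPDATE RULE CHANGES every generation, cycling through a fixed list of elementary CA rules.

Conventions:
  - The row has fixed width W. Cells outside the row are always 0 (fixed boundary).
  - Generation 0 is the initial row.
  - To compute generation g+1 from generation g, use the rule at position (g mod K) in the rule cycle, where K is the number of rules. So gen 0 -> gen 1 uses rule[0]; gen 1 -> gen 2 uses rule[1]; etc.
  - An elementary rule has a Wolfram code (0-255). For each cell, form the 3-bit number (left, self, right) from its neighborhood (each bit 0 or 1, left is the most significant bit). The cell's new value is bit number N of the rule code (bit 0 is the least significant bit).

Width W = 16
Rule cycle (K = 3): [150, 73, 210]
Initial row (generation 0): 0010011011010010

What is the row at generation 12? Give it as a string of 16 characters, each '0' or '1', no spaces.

Answer: 0100100011111001

Derivation:
Gen 0: 0010011011010010
Gen 1 (rule 150): 0111100000011111
Gen 2 (rule 73): 0100101111010001
Gen 3 (rule 210): 1011000111001010
Gen 4 (rule 150): 1000101010111011
Gen 5 (rule 73): 0010000000101011
Gen 6 (rule 210): 0101000001000001
Gen 7 (rule 150): 1101100011100011
Gen 8 (rule 73): 1101101010101011
Gen 9 (rule 210): 0100100000000001
Gen 10 (rule 150): 1111110000000011
Gen 11 (rule 73): 1000010111111011
Gen 12 (rule 210): 0100100011111001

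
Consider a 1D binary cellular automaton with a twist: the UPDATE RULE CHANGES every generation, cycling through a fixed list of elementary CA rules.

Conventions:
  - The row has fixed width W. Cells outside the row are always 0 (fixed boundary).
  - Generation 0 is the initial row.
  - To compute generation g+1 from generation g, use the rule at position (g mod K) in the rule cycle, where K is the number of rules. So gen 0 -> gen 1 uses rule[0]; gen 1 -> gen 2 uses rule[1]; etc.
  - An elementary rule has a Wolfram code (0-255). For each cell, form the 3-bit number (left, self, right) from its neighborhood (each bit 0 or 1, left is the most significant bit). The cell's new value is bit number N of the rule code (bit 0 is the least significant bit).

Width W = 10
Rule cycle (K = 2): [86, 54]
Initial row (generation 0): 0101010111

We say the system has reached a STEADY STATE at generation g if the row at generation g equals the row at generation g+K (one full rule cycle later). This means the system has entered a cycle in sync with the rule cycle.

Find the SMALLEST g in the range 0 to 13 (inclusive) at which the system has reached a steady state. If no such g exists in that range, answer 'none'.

Answer: none

Derivation:
Gen 0: 0101010111
Gen 1 (rule 86): 1101010001
Gen 2 (rule 54): 0011111011
Gen 3 (rule 86): 0100001001
Gen 4 (rule 54): 1110011111
Gen 5 (rule 86): 0011100001
Gen 6 (rule 54): 0100010011
Gen 7 (rule 86): 1110111101
Gen 8 (rule 54): 0001000011
Gen 9 (rule 86): 0011100101
Gen 10 (rule 54): 0100011111
Gen 11 (rule 86): 1110100001
Gen 12 (rule 54): 0001110011
Gen 13 (rule 86): 0010011101
Gen 14 (rule 54): 0111100011
Gen 15 (rule 86): 1000110101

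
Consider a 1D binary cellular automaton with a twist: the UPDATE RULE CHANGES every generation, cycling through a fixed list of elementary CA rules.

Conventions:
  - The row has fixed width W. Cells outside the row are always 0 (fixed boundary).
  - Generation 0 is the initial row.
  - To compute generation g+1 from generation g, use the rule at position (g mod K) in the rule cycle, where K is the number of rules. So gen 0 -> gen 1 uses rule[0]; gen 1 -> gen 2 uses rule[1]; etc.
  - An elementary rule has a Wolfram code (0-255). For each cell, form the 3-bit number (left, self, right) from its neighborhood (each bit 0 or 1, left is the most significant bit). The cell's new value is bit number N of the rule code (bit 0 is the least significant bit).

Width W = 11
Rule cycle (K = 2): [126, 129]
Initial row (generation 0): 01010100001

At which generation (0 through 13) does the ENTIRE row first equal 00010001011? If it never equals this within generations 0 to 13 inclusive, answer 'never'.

Gen 0: 01010100001
Gen 1 (rule 126): 11111110011
Gen 2 (rule 129): 01111100000
Gen 3 (rule 126): 11000110000
Gen 4 (rule 129): 00010000111
Gen 5 (rule 126): 00111001101
Gen 6 (rule 129): 10010000000
Gen 7 (rule 126): 11111000000
Gen 8 (rule 129): 01110011111
Gen 9 (rule 126): 11011110001
Gen 10 (rule 129): 00001100100
Gen 11 (rule 126): 00011111110
Gen 12 (rule 129): 11001111100
Gen 13 (rule 126): 11111000110

Answer: never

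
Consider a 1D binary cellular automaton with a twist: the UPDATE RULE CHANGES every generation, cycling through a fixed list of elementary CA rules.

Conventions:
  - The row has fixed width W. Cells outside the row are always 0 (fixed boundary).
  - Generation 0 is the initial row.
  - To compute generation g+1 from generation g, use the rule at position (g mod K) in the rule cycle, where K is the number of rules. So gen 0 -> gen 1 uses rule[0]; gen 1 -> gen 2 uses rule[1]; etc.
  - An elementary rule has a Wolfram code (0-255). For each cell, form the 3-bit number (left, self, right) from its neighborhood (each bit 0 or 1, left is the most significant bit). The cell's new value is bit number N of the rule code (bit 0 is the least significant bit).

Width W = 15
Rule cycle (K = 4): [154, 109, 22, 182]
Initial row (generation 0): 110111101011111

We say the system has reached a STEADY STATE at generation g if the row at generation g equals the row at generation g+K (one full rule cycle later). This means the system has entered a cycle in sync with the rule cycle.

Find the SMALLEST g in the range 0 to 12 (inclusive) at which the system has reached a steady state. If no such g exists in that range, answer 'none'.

Answer: 11

Derivation:
Gen 0: 110111101011111
Gen 1 (rule 154): 100111000011110
Gen 2 (rule 109): 100101011010010
Gen 3 (rule 22): 111101000011111
Gen 4 (rule 182): 011011100101110
Gen 5 (rule 154): 110011011001101
Gen 6 (rule 109): 110011111001111
Gen 7 (rule 22): 001100000110000
Gen 8 (rule 182): 010010001001000
Gen 9 (rule 154): 101101010110100
Gen 10 (rule 109): 111111111111101
Gen 11 (rule 22): 000000000000001
Gen 12 (rule 182): 000000000000011
Gen 13 (rule 154): 000000000000110
Gen 14 (rule 109): 111111111110110
Gen 15 (rule 22): 000000000000001
Gen 16 (rule 182): 000000000000011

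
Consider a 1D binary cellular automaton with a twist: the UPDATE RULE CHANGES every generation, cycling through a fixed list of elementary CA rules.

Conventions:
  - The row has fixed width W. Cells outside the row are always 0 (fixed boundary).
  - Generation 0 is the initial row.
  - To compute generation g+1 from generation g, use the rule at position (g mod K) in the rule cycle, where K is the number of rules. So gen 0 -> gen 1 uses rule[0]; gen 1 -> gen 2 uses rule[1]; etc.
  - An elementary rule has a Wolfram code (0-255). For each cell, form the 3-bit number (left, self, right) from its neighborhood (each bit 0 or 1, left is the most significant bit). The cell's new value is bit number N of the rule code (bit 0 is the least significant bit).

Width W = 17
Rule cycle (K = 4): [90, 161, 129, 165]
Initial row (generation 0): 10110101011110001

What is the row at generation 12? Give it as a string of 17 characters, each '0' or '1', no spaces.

Gen 0: 10110101011110001
Gen 1 (rule 90): 00110000010011010
Gen 2 (rule 161): 10000111000000100
Gen 3 (rule 129): 00110010011110001
Gen 4 (rule 165): 10000010001100101
Gen 5 (rule 90): 01000101011111000
Gen 6 (rule 161): 00010010101110011
Gen 7 (rule 129): 11000000000100000
Gen 8 (rule 165): 00011111110101111
Gen 9 (rule 90): 00110000010001001
Gen 10 (rule 161): 10000111000100000
Gen 11 (rule 129): 00110010010001111
Gen 12 (rule 165): 10000010010100110

Answer: 10000010010100110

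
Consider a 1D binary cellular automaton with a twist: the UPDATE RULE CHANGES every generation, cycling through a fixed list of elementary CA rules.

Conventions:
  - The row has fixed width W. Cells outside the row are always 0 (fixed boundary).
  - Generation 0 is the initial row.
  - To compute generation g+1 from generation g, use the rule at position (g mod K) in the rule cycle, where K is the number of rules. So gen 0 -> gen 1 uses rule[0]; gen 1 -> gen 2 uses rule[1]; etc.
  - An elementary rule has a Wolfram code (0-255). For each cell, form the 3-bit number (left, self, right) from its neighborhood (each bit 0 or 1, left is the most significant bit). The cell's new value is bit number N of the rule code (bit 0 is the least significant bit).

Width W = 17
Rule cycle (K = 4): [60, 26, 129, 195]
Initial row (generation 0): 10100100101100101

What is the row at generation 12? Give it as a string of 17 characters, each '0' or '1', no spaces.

Answer: 11101101101110111

Derivation:
Gen 0: 10100100101100101
Gen 1 (rule 60): 11110110111010111
Gen 2 (rule 26): 10000100100000100
Gen 3 (rule 129): 00110000001110001
Gen 4 (rule 195): 11010111110110110
Gen 5 (rule 60): 10111100001101101
Gen 6 (rule 26): 00100010011001000
Gen 7 (rule 129): 10001000000000011
Gen 8 (rule 195): 00110011111111101
Gen 9 (rule 60): 00101010000000011
Gen 10 (rule 26): 01000001000000110
Gen 11 (rule 129): 00011100011110000
Gen 12 (rule 195): 11101101101110111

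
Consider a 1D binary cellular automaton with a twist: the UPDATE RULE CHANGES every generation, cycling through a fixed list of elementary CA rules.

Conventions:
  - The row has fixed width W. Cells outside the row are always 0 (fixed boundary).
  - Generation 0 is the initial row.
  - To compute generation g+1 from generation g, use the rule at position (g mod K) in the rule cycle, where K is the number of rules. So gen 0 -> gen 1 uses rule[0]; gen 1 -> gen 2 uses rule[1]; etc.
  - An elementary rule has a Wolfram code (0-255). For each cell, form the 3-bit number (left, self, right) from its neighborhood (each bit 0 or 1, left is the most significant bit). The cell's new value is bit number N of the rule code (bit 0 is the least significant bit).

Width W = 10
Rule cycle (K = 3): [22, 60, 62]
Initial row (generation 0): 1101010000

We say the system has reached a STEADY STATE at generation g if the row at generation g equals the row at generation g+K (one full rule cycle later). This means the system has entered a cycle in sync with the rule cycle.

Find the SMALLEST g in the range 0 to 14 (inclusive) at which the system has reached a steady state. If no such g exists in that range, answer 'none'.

Answer: 7

Derivation:
Gen 0: 1101010000
Gen 1 (rule 22): 0001011000
Gen 2 (rule 60): 0001110100
Gen 3 (rule 62): 0011001110
Gen 4 (rule 22): 0100110001
Gen 5 (rule 60): 0110101001
Gen 6 (rule 62): 1101111111
Gen 7 (rule 22): 0000000000
Gen 8 (rule 60): 0000000000
Gen 9 (rule 62): 0000000000
Gen 10 (rule 22): 0000000000
Gen 11 (rule 60): 0000000000
Gen 12 (rule 62): 0000000000
Gen 13 (rule 22): 0000000000
Gen 14 (rule 60): 0000000000
Gen 15 (rule 62): 0000000000
Gen 16 (rule 22): 0000000000
Gen 17 (rule 60): 0000000000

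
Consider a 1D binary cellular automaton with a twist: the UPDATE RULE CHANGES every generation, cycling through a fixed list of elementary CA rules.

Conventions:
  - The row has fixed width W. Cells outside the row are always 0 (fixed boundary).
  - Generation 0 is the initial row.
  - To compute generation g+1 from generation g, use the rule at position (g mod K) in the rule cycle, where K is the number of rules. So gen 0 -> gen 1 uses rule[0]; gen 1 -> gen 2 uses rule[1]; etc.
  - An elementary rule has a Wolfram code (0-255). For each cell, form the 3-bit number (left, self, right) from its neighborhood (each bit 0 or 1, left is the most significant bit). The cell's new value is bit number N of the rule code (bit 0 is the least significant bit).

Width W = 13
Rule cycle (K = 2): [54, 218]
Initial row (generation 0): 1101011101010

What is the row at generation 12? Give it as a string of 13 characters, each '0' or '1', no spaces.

Answer: 0000000000000

Derivation:
Gen 0: 1101011101010
Gen 1 (rule 54): 0011100011111
Gen 2 (rule 218): 0111110111111
Gen 3 (rule 54): 1000001000000
Gen 4 (rule 218): 0100010100000
Gen 5 (rule 54): 1110111110000
Gen 6 (rule 218): 1110111111000
Gen 7 (rule 54): 0001000000100
Gen 8 (rule 218): 0010100001010
Gen 9 (rule 54): 0111110011111
Gen 10 (rule 218): 1111111111111
Gen 11 (rule 54): 0000000000000
Gen 12 (rule 218): 0000000000000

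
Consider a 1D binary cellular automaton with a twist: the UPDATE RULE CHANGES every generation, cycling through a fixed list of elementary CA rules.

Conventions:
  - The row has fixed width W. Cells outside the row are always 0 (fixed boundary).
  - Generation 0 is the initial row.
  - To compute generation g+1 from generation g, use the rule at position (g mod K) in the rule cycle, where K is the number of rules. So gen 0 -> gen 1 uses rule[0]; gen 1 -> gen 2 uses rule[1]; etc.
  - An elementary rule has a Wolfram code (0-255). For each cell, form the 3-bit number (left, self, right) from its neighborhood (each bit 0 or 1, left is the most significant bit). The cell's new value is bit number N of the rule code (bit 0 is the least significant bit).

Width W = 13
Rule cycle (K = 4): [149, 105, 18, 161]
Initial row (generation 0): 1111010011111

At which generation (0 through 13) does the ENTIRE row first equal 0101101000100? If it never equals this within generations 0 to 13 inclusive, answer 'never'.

Answer: never

Derivation:
Gen 0: 1111010011111
Gen 1 (rule 149): 0110011001110
Gen 2 (rule 105): 0110011001010
Gen 3 (rule 18): 1001100110001
Gen 4 (rule 161): 0000000000100
Gen 5 (rule 149): 1111111110111
Gen 6 (rule 105): 1000000011101
Gen 7 (rule 18): 0100000100000
Gen 8 (rule 161): 0001110001111
Gen 9 (rule 149): 1100101100110
Gen 10 (rule 105): 1100011100110
Gen 11 (rule 18): 0010100011001
Gen 12 (rule 161): 1001001000000
Gen 13 (rule 149): 1101101111111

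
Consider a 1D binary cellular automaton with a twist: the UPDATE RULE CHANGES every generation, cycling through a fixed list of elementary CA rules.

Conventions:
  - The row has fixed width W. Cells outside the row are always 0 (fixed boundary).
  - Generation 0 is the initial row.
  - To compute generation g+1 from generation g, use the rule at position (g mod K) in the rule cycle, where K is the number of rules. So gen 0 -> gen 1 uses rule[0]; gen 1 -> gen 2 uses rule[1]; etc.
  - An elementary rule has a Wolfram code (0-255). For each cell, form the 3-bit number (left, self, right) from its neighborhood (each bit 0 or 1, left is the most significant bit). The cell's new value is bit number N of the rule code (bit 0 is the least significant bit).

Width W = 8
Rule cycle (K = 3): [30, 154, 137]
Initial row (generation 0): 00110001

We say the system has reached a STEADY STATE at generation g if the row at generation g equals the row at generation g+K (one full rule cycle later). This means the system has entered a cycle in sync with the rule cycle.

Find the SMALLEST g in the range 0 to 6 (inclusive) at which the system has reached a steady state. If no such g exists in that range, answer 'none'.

Answer: none

Derivation:
Gen 0: 00110001
Gen 1 (rule 30): 01101011
Gen 2 (rule 154): 11000010
Gen 3 (rule 137): 10011000
Gen 4 (rule 30): 11110100
Gen 5 (rule 154): 11100010
Gen 6 (rule 137): 11001000
Gen 7 (rule 30): 10111100
Gen 8 (rule 154): 00111010
Gen 9 (rule 137): 10110000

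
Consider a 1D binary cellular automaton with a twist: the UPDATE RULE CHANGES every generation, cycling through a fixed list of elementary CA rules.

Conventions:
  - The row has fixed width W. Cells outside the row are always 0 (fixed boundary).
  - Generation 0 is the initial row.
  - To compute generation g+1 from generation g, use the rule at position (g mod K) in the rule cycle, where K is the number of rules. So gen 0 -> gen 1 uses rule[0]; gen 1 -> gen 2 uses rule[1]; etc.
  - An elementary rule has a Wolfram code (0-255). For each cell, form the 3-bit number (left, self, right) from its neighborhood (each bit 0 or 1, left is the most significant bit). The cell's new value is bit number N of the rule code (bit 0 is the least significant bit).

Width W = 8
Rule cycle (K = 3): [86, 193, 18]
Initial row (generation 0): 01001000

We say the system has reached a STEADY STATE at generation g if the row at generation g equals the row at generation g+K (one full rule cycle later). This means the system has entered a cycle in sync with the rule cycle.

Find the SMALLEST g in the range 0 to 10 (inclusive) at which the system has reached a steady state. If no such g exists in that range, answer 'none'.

Answer: 3

Derivation:
Gen 0: 01001000
Gen 1 (rule 86): 11111100
Gen 2 (rule 193): 01111101
Gen 3 (rule 18): 10000000
Gen 4 (rule 86): 11000000
Gen 5 (rule 193): 01011111
Gen 6 (rule 18): 10000000
Gen 7 (rule 86): 11000000
Gen 8 (rule 193): 01011111
Gen 9 (rule 18): 10000000
Gen 10 (rule 86): 11000000
Gen 11 (rule 193): 01011111
Gen 12 (rule 18): 10000000
Gen 13 (rule 86): 11000000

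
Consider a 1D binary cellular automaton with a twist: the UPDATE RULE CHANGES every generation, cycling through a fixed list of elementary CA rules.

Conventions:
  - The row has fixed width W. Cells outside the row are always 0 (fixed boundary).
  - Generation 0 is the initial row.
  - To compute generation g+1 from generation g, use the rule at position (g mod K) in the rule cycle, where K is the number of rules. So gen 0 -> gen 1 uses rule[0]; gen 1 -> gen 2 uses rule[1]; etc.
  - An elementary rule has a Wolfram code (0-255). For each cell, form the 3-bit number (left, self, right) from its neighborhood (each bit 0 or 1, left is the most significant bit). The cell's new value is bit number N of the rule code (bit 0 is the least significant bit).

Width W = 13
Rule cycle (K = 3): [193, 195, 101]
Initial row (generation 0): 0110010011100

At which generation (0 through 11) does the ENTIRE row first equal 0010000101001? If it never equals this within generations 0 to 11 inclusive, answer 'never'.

Answer: never

Derivation:
Gen 0: 0110010011100
Gen 1 (rule 193): 0010000001101
Gen 2 (rule 195): 1100111110100
Gen 3 (rule 101): 0100000011101
Gen 4 (rule 193): 0001111001100
Gen 5 (rule 195): 1110111010101
Gen 6 (rule 101): 0011001111111
Gen 7 (rule 193): 1001000111111
Gen 8 (rule 195): 0010011011111
Gen 9 (rule 101): 1010001100001
Gen 10 (rule 193): 0000100101100
Gen 11 (rule 195): 1111001000101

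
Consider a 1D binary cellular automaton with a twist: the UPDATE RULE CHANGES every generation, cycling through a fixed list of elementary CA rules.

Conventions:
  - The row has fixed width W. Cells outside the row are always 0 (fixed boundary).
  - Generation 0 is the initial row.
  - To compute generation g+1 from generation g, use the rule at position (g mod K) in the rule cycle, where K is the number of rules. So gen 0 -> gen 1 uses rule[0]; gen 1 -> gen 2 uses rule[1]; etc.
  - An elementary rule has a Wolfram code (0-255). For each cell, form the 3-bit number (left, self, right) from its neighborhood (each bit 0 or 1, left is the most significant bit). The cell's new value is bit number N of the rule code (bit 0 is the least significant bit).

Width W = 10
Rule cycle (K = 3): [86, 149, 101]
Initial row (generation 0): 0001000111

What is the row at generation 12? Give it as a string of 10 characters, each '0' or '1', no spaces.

Gen 0: 0001000111
Gen 1 (rule 86): 0011101001
Gen 2 (rule 149): 1001001101
Gen 3 (rule 101): 1001000111
Gen 4 (rule 86): 1111101001
Gen 5 (rule 149): 0111001101
Gen 6 (rule 101): 0001000111
Gen 7 (rule 86): 0011101001
Gen 8 (rule 149): 1001001101
Gen 9 (rule 101): 1001000111
Gen 10 (rule 86): 1111101001
Gen 11 (rule 149): 0111001101
Gen 12 (rule 101): 0001000111

Answer: 0001000111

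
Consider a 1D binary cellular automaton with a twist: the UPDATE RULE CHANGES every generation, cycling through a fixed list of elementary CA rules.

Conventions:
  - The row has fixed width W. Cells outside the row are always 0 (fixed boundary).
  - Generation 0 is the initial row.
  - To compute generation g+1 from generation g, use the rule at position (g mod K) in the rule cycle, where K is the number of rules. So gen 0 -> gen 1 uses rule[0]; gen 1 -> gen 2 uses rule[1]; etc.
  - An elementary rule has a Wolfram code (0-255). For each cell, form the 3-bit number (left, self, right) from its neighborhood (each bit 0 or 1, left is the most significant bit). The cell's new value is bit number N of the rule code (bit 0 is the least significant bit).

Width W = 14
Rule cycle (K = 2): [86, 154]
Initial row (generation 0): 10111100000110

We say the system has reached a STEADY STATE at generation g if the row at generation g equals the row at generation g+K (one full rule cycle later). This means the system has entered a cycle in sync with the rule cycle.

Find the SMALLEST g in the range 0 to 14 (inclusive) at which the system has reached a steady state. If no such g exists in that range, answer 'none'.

Answer: 14

Derivation:
Gen 0: 10111100000110
Gen 1 (rule 86): 10000110001011
Gen 2 (rule 154): 01001101010010
Gen 3 (rule 86): 11110101011111
Gen 4 (rule 154): 11100000011110
Gen 5 (rule 86): 00110000100011
Gen 6 (rule 154): 01101001010110
Gen 7 (rule 86): 10101111010011
Gen 8 (rule 154): 00001110001110
Gen 9 (rule 86): 00010011010011
Gen 10 (rule 154): 00101110001110
Gen 11 (rule 86): 01100011010011
Gen 12 (rule 154): 11010110001110
Gen 13 (rule 86): 01010011010011
Gen 14 (rule 154): 10001110001110
Gen 15 (rule 86): 11010011010011
Gen 16 (rule 154): 10001110001110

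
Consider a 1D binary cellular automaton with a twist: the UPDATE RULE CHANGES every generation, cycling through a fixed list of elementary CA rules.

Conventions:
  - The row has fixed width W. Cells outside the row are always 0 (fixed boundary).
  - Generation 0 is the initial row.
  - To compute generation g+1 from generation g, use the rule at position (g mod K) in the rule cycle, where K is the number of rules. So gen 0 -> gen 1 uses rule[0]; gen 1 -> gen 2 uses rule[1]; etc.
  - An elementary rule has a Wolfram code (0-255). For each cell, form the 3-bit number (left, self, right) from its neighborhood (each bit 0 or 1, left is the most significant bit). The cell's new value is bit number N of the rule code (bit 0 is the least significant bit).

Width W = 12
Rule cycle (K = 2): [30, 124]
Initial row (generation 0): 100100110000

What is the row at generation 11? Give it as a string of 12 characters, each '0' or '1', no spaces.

Answer: 100101011010

Derivation:
Gen 0: 100100110000
Gen 1 (rule 30): 111111101000
Gen 2 (rule 124): 100000111100
Gen 3 (rule 30): 110001100010
Gen 4 (rule 124): 111001110011
Gen 5 (rule 30): 100111001110
Gen 6 (rule 124): 110101101011
Gen 7 (rule 30): 100101001010
Gen 8 (rule 124): 110111101111
Gen 9 (rule 30): 100100001000
Gen 10 (rule 124): 110110001100
Gen 11 (rule 30): 100101011010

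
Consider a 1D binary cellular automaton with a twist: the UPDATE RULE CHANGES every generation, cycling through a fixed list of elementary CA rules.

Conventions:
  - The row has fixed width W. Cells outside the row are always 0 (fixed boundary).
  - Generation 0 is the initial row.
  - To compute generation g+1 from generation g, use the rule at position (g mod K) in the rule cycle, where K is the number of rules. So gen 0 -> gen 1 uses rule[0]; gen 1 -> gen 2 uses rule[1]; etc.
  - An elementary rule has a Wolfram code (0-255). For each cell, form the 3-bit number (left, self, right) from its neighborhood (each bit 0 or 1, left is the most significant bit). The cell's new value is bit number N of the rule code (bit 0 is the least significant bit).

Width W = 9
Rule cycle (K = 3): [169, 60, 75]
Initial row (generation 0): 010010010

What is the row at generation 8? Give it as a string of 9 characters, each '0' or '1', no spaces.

Answer: 111000010

Derivation:
Gen 0: 010010010
Gen 1 (rule 169): 000000000
Gen 2 (rule 60): 000000000
Gen 3 (rule 75): 111111111
Gen 4 (rule 169): 111111110
Gen 5 (rule 60): 100000001
Gen 6 (rule 75): 001111110
Gen 7 (rule 169): 101111100
Gen 8 (rule 60): 111000010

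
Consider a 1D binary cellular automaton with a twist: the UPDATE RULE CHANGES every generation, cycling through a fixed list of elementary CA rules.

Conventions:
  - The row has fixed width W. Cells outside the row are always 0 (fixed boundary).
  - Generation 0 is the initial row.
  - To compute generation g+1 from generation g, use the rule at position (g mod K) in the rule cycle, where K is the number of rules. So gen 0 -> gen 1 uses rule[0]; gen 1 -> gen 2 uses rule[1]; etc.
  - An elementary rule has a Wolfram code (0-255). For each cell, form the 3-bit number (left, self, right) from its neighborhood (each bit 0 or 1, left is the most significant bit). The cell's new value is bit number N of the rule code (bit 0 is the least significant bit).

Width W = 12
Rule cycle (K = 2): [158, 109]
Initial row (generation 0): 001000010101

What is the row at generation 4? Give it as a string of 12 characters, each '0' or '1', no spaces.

Gen 0: 001000010101
Gen 1 (rule 158): 011100110101
Gen 2 (rule 109): 010100111111
Gen 3 (rule 158): 110111111110
Gen 4 (rule 109): 111100000010

Answer: 111100000010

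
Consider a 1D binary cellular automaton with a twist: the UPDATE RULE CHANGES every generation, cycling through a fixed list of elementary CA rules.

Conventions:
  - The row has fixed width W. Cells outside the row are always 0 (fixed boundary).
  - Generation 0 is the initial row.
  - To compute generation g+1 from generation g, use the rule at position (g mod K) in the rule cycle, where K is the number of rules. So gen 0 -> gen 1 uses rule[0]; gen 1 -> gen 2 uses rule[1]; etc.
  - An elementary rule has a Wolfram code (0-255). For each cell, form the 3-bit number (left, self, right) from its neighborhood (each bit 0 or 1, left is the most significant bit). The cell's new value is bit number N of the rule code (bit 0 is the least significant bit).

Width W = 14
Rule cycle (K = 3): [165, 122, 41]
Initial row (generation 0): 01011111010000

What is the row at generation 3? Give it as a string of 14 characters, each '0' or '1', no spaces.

Gen 0: 01011111010000
Gen 1 (rule 165): 01101110110111
Gen 2 (rule 122): 11111011111101
Gen 3 (rule 41): 10000110000010

Answer: 10000110000010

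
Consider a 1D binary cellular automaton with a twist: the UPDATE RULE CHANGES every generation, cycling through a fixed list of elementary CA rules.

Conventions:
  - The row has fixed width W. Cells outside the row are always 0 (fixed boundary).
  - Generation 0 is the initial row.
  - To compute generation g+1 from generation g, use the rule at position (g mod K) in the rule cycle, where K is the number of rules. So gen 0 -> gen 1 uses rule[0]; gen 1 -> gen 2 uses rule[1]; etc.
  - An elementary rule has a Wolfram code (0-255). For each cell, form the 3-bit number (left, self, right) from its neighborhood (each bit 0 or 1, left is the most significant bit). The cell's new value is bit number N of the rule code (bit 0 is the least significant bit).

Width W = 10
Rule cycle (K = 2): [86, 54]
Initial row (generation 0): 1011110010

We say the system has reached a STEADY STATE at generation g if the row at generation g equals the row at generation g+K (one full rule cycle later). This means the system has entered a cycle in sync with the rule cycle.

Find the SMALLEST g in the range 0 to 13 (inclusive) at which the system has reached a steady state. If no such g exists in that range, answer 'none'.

Gen 0: 1011110010
Gen 1 (rule 86): 1000011111
Gen 2 (rule 54): 1100100000
Gen 3 (rule 86): 0111110000
Gen 4 (rule 54): 1000001000
Gen 5 (rule 86): 1100011100
Gen 6 (rule 54): 0010100010
Gen 7 (rule 86): 0110110111
Gen 8 (rule 54): 1001001000
Gen 9 (rule 86): 1111111100
Gen 10 (rule 54): 0000000010
Gen 11 (rule 86): 0000000111
Gen 12 (rule 54): 0000001000
Gen 13 (rule 86): 0000011100
Gen 14 (rule 54): 0000100010
Gen 15 (rule 86): 0001110111

Answer: none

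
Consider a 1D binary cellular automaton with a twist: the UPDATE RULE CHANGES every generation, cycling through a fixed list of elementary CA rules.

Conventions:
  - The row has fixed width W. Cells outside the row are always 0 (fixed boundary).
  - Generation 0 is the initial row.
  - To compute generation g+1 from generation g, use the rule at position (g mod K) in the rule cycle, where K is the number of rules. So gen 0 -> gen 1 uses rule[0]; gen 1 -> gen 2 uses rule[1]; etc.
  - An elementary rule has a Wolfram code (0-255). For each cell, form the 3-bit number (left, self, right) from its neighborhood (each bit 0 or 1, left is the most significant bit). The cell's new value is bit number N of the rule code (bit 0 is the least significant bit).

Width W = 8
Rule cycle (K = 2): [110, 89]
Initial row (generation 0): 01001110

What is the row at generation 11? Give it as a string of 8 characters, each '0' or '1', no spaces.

Answer: 01100011

Derivation:
Gen 0: 01001110
Gen 1 (rule 110): 11011010
Gen 2 (rule 89): 11011001
Gen 3 (rule 110): 11111011
Gen 4 (rule 89): 10001011
Gen 5 (rule 110): 10011111
Gen 6 (rule 89): 01010001
Gen 7 (rule 110): 11110011
Gen 8 (rule 89): 10011011
Gen 9 (rule 110): 10111111
Gen 10 (rule 89): 00100001
Gen 11 (rule 110): 01100011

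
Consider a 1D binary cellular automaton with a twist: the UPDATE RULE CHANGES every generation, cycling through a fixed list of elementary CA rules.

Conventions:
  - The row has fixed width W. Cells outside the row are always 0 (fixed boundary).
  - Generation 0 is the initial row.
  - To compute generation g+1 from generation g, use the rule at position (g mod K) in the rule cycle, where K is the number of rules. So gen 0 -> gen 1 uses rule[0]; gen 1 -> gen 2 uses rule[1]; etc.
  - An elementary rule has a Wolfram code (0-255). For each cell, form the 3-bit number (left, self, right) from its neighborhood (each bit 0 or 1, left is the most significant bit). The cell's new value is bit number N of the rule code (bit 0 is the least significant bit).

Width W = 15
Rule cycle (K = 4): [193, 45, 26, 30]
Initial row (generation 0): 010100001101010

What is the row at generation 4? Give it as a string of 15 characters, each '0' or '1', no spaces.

Gen 0: 010100001101010
Gen 1 (rule 193): 000001100100000
Gen 2 (rule 45): 111101000101111
Gen 3 (rule 26): 100000101001000
Gen 4 (rule 30): 110001101111100

Answer: 110001101111100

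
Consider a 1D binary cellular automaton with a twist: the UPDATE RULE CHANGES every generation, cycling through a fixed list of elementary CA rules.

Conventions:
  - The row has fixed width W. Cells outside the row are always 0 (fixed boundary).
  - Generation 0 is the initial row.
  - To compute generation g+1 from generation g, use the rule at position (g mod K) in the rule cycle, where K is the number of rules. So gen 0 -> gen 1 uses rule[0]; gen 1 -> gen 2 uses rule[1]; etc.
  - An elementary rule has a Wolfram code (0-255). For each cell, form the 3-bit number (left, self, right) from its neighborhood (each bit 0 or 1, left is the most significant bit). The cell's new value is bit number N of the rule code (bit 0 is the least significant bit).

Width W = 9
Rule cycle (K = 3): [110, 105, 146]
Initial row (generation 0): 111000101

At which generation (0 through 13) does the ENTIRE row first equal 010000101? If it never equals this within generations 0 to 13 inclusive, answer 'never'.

Gen 0: 111000101
Gen 1 (rule 110): 101001111
Gen 2 (rule 105): 010001001
Gen 3 (rule 146): 101010110
Gen 4 (rule 110): 111111110
Gen 5 (rule 105): 100000010
Gen 6 (rule 146): 010000101
Gen 7 (rule 110): 110001111
Gen 8 (rule 105): 110101001
Gen 9 (rule 146): 000000110
Gen 10 (rule 110): 000001110
Gen 11 (rule 105): 111101010
Gen 12 (rule 146): 011000001
Gen 13 (rule 110): 111000011

Answer: 6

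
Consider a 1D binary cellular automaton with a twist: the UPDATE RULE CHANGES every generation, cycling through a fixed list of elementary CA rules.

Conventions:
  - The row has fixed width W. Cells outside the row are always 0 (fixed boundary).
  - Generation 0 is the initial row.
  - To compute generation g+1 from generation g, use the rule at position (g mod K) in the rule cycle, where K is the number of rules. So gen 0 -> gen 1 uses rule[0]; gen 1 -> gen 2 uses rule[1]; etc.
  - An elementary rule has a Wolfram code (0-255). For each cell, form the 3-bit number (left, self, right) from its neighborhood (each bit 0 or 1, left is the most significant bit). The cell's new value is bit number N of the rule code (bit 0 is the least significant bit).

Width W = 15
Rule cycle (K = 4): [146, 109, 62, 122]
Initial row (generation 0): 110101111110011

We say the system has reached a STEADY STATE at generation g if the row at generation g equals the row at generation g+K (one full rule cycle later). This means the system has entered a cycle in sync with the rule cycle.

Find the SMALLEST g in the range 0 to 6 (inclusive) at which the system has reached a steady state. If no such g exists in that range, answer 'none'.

Gen 0: 110101111110011
Gen 1 (rule 146): 000000111101100
Gen 2 (rule 109): 111110100111101
Gen 3 (rule 62): 100001111100011
Gen 4 (rule 122): 010011000110111
Gen 5 (rule 146): 101100101000010
Gen 6 (rule 109): 111100111011010
Gen 7 (rule 62): 100011100110111
Gen 8 (rule 122): 010110111111101
Gen 9 (rule 146): 100000011111000
Gen 10 (rule 109): 101111010001011

Answer: none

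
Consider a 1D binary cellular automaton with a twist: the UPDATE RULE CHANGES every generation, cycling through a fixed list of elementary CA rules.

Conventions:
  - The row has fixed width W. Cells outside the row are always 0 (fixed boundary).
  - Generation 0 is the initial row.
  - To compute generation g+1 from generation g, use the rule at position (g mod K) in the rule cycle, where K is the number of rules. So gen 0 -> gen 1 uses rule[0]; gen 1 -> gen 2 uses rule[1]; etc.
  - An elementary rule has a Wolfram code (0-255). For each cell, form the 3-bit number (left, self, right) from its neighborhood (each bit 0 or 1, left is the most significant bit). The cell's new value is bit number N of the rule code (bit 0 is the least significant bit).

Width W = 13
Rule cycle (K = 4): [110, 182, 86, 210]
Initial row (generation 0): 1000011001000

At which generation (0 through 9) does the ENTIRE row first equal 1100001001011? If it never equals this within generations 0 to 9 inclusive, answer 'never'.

Gen 0: 1000011001000
Gen 1 (rule 110): 1000111011000
Gen 2 (rule 182): 1101010100100
Gen 3 (rule 86): 0101010111110
Gen 4 (rule 210): 1000000011111
Gen 5 (rule 110): 1000000110001
Gen 6 (rule 182): 1100001001011
Gen 7 (rule 86): 0110011111001
Gen 8 (rule 210): 1011101111110
Gen 9 (rule 110): 1110111000010

Answer: 6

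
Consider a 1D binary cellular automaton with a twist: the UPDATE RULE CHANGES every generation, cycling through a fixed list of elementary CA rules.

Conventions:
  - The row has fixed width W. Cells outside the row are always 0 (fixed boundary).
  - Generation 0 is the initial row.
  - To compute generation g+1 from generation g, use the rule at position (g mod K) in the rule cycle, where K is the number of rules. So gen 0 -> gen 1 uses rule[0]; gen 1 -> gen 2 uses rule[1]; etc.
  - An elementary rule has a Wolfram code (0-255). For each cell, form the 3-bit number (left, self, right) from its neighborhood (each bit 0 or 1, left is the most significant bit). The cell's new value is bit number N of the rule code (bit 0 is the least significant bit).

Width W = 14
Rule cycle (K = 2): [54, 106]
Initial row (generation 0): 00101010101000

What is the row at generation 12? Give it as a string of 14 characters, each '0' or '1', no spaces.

Answer: 11110101100100

Derivation:
Gen 0: 00101010101000
Gen 1 (rule 54): 01111111111100
Gen 2 (rule 106): 11000000000100
Gen 3 (rule 54): 00100000001110
Gen 4 (rule 106): 01000000011010
Gen 5 (rule 54): 11100000100111
Gen 6 (rule 106): 10100001001101
Gen 7 (rule 54): 11110011110011
Gen 8 (rule 106): 10010110010111
Gen 9 (rule 54): 11111001111000
Gen 10 (rule 106): 10001011001000
Gen 11 (rule 54): 11011100111100
Gen 12 (rule 106): 11110101100100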